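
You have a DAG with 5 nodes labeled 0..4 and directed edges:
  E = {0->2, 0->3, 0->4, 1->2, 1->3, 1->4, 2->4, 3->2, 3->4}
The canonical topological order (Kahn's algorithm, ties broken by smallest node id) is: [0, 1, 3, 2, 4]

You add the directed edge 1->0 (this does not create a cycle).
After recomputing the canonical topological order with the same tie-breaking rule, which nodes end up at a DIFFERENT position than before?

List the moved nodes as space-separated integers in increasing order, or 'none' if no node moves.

Answer: 0 1

Derivation:
Old toposort: [0, 1, 3, 2, 4]
Added edge 1->0
Recompute Kahn (smallest-id tiebreak):
  initial in-degrees: [1, 0, 3, 2, 4]
  ready (indeg=0): [1]
  pop 1: indeg[0]->0; indeg[2]->2; indeg[3]->1; indeg[4]->3 | ready=[0] | order so far=[1]
  pop 0: indeg[2]->1; indeg[3]->0; indeg[4]->2 | ready=[3] | order so far=[1, 0]
  pop 3: indeg[2]->0; indeg[4]->1 | ready=[2] | order so far=[1, 0, 3]
  pop 2: indeg[4]->0 | ready=[4] | order so far=[1, 0, 3, 2]
  pop 4: no out-edges | ready=[] | order so far=[1, 0, 3, 2, 4]
New canonical toposort: [1, 0, 3, 2, 4]
Compare positions:
  Node 0: index 0 -> 1 (moved)
  Node 1: index 1 -> 0 (moved)
  Node 2: index 3 -> 3 (same)
  Node 3: index 2 -> 2 (same)
  Node 4: index 4 -> 4 (same)
Nodes that changed position: 0 1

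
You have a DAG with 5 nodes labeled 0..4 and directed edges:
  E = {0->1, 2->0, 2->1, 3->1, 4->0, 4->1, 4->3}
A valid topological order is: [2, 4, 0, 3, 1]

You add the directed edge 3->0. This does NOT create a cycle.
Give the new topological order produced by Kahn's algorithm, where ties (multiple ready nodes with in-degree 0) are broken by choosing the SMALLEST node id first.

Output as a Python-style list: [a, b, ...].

Answer: [2, 4, 3, 0, 1]

Derivation:
Old toposort: [2, 4, 0, 3, 1]
Added edge: 3->0
Position of 3 (3) > position of 0 (2). Must reorder: 3 must now come before 0.
Run Kahn's algorithm (break ties by smallest node id):
  initial in-degrees: [3, 4, 0, 1, 0]
  ready (indeg=0): [2, 4]
  pop 2: indeg[0]->2; indeg[1]->3 | ready=[4] | order so far=[2]
  pop 4: indeg[0]->1; indeg[1]->2; indeg[3]->0 | ready=[3] | order so far=[2, 4]
  pop 3: indeg[0]->0; indeg[1]->1 | ready=[0] | order so far=[2, 4, 3]
  pop 0: indeg[1]->0 | ready=[1] | order so far=[2, 4, 3, 0]
  pop 1: no out-edges | ready=[] | order so far=[2, 4, 3, 0, 1]
  Result: [2, 4, 3, 0, 1]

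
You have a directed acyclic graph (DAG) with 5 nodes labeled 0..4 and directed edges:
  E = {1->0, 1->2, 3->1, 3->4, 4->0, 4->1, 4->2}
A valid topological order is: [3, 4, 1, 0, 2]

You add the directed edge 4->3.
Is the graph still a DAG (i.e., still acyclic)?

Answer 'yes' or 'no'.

Answer: no

Derivation:
Given toposort: [3, 4, 1, 0, 2]
Position of 4: index 1; position of 3: index 0
New edge 4->3: backward (u after v in old order)
Backward edge: old toposort is now invalid. Check if this creates a cycle.
Does 3 already reach 4? Reachable from 3: [0, 1, 2, 3, 4]. YES -> cycle!
Still a DAG? no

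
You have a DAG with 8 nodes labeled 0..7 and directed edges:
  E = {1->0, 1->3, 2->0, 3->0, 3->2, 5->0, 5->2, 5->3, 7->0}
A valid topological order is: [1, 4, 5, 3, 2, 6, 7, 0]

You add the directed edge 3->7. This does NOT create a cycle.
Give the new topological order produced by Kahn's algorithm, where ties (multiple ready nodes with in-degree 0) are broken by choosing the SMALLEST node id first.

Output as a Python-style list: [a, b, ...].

Answer: [1, 4, 5, 3, 2, 6, 7, 0]

Derivation:
Old toposort: [1, 4, 5, 3, 2, 6, 7, 0]
Added edge: 3->7
Position of 3 (3) < position of 7 (6). Old order still valid.
Run Kahn's algorithm (break ties by smallest node id):
  initial in-degrees: [5, 0, 2, 2, 0, 0, 0, 1]
  ready (indeg=0): [1, 4, 5, 6]
  pop 1: indeg[0]->4; indeg[3]->1 | ready=[4, 5, 6] | order so far=[1]
  pop 4: no out-edges | ready=[5, 6] | order so far=[1, 4]
  pop 5: indeg[0]->3; indeg[2]->1; indeg[3]->0 | ready=[3, 6] | order so far=[1, 4, 5]
  pop 3: indeg[0]->2; indeg[2]->0; indeg[7]->0 | ready=[2, 6, 7] | order so far=[1, 4, 5, 3]
  pop 2: indeg[0]->1 | ready=[6, 7] | order so far=[1, 4, 5, 3, 2]
  pop 6: no out-edges | ready=[7] | order so far=[1, 4, 5, 3, 2, 6]
  pop 7: indeg[0]->0 | ready=[0] | order so far=[1, 4, 5, 3, 2, 6, 7]
  pop 0: no out-edges | ready=[] | order so far=[1, 4, 5, 3, 2, 6, 7, 0]
  Result: [1, 4, 5, 3, 2, 6, 7, 0]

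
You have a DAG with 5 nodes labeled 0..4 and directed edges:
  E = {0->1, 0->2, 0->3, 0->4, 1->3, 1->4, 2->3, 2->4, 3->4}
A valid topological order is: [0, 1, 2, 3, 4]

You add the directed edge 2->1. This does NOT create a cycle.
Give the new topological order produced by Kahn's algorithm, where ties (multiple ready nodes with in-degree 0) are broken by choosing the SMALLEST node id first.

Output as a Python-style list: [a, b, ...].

Answer: [0, 2, 1, 3, 4]

Derivation:
Old toposort: [0, 1, 2, 3, 4]
Added edge: 2->1
Position of 2 (2) > position of 1 (1). Must reorder: 2 must now come before 1.
Run Kahn's algorithm (break ties by smallest node id):
  initial in-degrees: [0, 2, 1, 3, 4]
  ready (indeg=0): [0]
  pop 0: indeg[1]->1; indeg[2]->0; indeg[3]->2; indeg[4]->3 | ready=[2] | order so far=[0]
  pop 2: indeg[1]->0; indeg[3]->1; indeg[4]->2 | ready=[1] | order so far=[0, 2]
  pop 1: indeg[3]->0; indeg[4]->1 | ready=[3] | order so far=[0, 2, 1]
  pop 3: indeg[4]->0 | ready=[4] | order so far=[0, 2, 1, 3]
  pop 4: no out-edges | ready=[] | order so far=[0, 2, 1, 3, 4]
  Result: [0, 2, 1, 3, 4]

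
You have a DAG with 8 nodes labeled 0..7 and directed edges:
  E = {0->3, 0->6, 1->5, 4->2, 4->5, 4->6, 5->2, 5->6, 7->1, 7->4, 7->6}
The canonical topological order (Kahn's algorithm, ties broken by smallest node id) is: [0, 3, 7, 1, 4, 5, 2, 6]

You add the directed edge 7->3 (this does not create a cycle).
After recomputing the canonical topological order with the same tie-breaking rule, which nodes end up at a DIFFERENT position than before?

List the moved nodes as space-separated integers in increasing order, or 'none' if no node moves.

Answer: 1 3 7

Derivation:
Old toposort: [0, 3, 7, 1, 4, 5, 2, 6]
Added edge 7->3
Recompute Kahn (smallest-id tiebreak):
  initial in-degrees: [0, 1, 2, 2, 1, 2, 4, 0]
  ready (indeg=0): [0, 7]
  pop 0: indeg[3]->1; indeg[6]->3 | ready=[7] | order so far=[0]
  pop 7: indeg[1]->0; indeg[3]->0; indeg[4]->0; indeg[6]->2 | ready=[1, 3, 4] | order so far=[0, 7]
  pop 1: indeg[5]->1 | ready=[3, 4] | order so far=[0, 7, 1]
  pop 3: no out-edges | ready=[4] | order so far=[0, 7, 1, 3]
  pop 4: indeg[2]->1; indeg[5]->0; indeg[6]->1 | ready=[5] | order so far=[0, 7, 1, 3, 4]
  pop 5: indeg[2]->0; indeg[6]->0 | ready=[2, 6] | order so far=[0, 7, 1, 3, 4, 5]
  pop 2: no out-edges | ready=[6] | order so far=[0, 7, 1, 3, 4, 5, 2]
  pop 6: no out-edges | ready=[] | order so far=[0, 7, 1, 3, 4, 5, 2, 6]
New canonical toposort: [0, 7, 1, 3, 4, 5, 2, 6]
Compare positions:
  Node 0: index 0 -> 0 (same)
  Node 1: index 3 -> 2 (moved)
  Node 2: index 6 -> 6 (same)
  Node 3: index 1 -> 3 (moved)
  Node 4: index 4 -> 4 (same)
  Node 5: index 5 -> 5 (same)
  Node 6: index 7 -> 7 (same)
  Node 7: index 2 -> 1 (moved)
Nodes that changed position: 1 3 7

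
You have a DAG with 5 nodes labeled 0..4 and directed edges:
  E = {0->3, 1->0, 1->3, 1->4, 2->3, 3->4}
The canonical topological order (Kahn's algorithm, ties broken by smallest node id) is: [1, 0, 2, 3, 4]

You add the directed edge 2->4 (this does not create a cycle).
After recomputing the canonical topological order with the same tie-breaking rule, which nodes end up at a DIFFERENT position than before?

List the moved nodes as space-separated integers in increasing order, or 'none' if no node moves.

Old toposort: [1, 0, 2, 3, 4]
Added edge 2->4
Recompute Kahn (smallest-id tiebreak):
  initial in-degrees: [1, 0, 0, 3, 3]
  ready (indeg=0): [1, 2]
  pop 1: indeg[0]->0; indeg[3]->2; indeg[4]->2 | ready=[0, 2] | order so far=[1]
  pop 0: indeg[3]->1 | ready=[2] | order so far=[1, 0]
  pop 2: indeg[3]->0; indeg[4]->1 | ready=[3] | order so far=[1, 0, 2]
  pop 3: indeg[4]->0 | ready=[4] | order so far=[1, 0, 2, 3]
  pop 4: no out-edges | ready=[] | order so far=[1, 0, 2, 3, 4]
New canonical toposort: [1, 0, 2, 3, 4]
Compare positions:
  Node 0: index 1 -> 1 (same)
  Node 1: index 0 -> 0 (same)
  Node 2: index 2 -> 2 (same)
  Node 3: index 3 -> 3 (same)
  Node 4: index 4 -> 4 (same)
Nodes that changed position: none

Answer: none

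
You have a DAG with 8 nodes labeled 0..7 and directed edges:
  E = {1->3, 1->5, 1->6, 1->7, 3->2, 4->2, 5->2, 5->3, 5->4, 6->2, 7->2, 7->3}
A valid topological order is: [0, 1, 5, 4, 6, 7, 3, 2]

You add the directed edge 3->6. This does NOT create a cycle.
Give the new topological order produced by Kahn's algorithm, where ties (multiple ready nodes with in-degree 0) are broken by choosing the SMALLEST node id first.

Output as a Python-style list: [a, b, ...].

Old toposort: [0, 1, 5, 4, 6, 7, 3, 2]
Added edge: 3->6
Position of 3 (6) > position of 6 (4). Must reorder: 3 must now come before 6.
Run Kahn's algorithm (break ties by smallest node id):
  initial in-degrees: [0, 0, 5, 3, 1, 1, 2, 1]
  ready (indeg=0): [0, 1]
  pop 0: no out-edges | ready=[1] | order so far=[0]
  pop 1: indeg[3]->2; indeg[5]->0; indeg[6]->1; indeg[7]->0 | ready=[5, 7] | order so far=[0, 1]
  pop 5: indeg[2]->4; indeg[3]->1; indeg[4]->0 | ready=[4, 7] | order so far=[0, 1, 5]
  pop 4: indeg[2]->3 | ready=[7] | order so far=[0, 1, 5, 4]
  pop 7: indeg[2]->2; indeg[3]->0 | ready=[3] | order so far=[0, 1, 5, 4, 7]
  pop 3: indeg[2]->1; indeg[6]->0 | ready=[6] | order so far=[0, 1, 5, 4, 7, 3]
  pop 6: indeg[2]->0 | ready=[2] | order so far=[0, 1, 5, 4, 7, 3, 6]
  pop 2: no out-edges | ready=[] | order so far=[0, 1, 5, 4, 7, 3, 6, 2]
  Result: [0, 1, 5, 4, 7, 3, 6, 2]

Answer: [0, 1, 5, 4, 7, 3, 6, 2]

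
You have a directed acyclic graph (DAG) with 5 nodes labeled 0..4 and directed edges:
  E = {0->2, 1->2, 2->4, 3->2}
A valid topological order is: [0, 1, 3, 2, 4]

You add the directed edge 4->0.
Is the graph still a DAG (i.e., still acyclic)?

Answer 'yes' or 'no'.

Answer: no

Derivation:
Given toposort: [0, 1, 3, 2, 4]
Position of 4: index 4; position of 0: index 0
New edge 4->0: backward (u after v in old order)
Backward edge: old toposort is now invalid. Check if this creates a cycle.
Does 0 already reach 4? Reachable from 0: [0, 2, 4]. YES -> cycle!
Still a DAG? no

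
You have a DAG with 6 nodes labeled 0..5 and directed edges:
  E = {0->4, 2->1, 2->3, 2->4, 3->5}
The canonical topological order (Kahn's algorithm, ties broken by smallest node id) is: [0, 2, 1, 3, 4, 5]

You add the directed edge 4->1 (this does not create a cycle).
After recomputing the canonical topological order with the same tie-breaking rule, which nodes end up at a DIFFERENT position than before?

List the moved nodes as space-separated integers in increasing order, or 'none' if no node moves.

Old toposort: [0, 2, 1, 3, 4, 5]
Added edge 4->1
Recompute Kahn (smallest-id tiebreak):
  initial in-degrees: [0, 2, 0, 1, 2, 1]
  ready (indeg=0): [0, 2]
  pop 0: indeg[4]->1 | ready=[2] | order so far=[0]
  pop 2: indeg[1]->1; indeg[3]->0; indeg[4]->0 | ready=[3, 4] | order so far=[0, 2]
  pop 3: indeg[5]->0 | ready=[4, 5] | order so far=[0, 2, 3]
  pop 4: indeg[1]->0 | ready=[1, 5] | order so far=[0, 2, 3, 4]
  pop 1: no out-edges | ready=[5] | order so far=[0, 2, 3, 4, 1]
  pop 5: no out-edges | ready=[] | order so far=[0, 2, 3, 4, 1, 5]
New canonical toposort: [0, 2, 3, 4, 1, 5]
Compare positions:
  Node 0: index 0 -> 0 (same)
  Node 1: index 2 -> 4 (moved)
  Node 2: index 1 -> 1 (same)
  Node 3: index 3 -> 2 (moved)
  Node 4: index 4 -> 3 (moved)
  Node 5: index 5 -> 5 (same)
Nodes that changed position: 1 3 4

Answer: 1 3 4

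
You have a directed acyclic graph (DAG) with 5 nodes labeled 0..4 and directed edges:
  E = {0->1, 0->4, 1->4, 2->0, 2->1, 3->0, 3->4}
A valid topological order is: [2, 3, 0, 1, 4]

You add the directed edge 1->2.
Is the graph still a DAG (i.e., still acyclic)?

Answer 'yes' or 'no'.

Answer: no

Derivation:
Given toposort: [2, 3, 0, 1, 4]
Position of 1: index 3; position of 2: index 0
New edge 1->2: backward (u after v in old order)
Backward edge: old toposort is now invalid. Check if this creates a cycle.
Does 2 already reach 1? Reachable from 2: [0, 1, 2, 4]. YES -> cycle!
Still a DAG? no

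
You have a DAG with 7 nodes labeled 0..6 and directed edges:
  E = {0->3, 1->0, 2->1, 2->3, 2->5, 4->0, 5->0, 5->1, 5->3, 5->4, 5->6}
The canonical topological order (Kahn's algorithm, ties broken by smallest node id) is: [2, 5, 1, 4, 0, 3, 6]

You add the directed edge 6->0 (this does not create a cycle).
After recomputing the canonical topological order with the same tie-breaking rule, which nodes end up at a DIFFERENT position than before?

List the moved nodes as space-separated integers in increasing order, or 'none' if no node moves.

Answer: 0 3 6

Derivation:
Old toposort: [2, 5, 1, 4, 0, 3, 6]
Added edge 6->0
Recompute Kahn (smallest-id tiebreak):
  initial in-degrees: [4, 2, 0, 3, 1, 1, 1]
  ready (indeg=0): [2]
  pop 2: indeg[1]->1; indeg[3]->2; indeg[5]->0 | ready=[5] | order so far=[2]
  pop 5: indeg[0]->3; indeg[1]->0; indeg[3]->1; indeg[4]->0; indeg[6]->0 | ready=[1, 4, 6] | order so far=[2, 5]
  pop 1: indeg[0]->2 | ready=[4, 6] | order so far=[2, 5, 1]
  pop 4: indeg[0]->1 | ready=[6] | order so far=[2, 5, 1, 4]
  pop 6: indeg[0]->0 | ready=[0] | order so far=[2, 5, 1, 4, 6]
  pop 0: indeg[3]->0 | ready=[3] | order so far=[2, 5, 1, 4, 6, 0]
  pop 3: no out-edges | ready=[] | order so far=[2, 5, 1, 4, 6, 0, 3]
New canonical toposort: [2, 5, 1, 4, 6, 0, 3]
Compare positions:
  Node 0: index 4 -> 5 (moved)
  Node 1: index 2 -> 2 (same)
  Node 2: index 0 -> 0 (same)
  Node 3: index 5 -> 6 (moved)
  Node 4: index 3 -> 3 (same)
  Node 5: index 1 -> 1 (same)
  Node 6: index 6 -> 4 (moved)
Nodes that changed position: 0 3 6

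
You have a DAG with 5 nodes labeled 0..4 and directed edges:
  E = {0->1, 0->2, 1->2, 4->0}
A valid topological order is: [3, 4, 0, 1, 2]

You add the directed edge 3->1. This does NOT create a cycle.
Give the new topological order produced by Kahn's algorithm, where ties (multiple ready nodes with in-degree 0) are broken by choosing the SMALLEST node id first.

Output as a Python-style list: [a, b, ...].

Old toposort: [3, 4, 0, 1, 2]
Added edge: 3->1
Position of 3 (0) < position of 1 (3). Old order still valid.
Run Kahn's algorithm (break ties by smallest node id):
  initial in-degrees: [1, 2, 2, 0, 0]
  ready (indeg=0): [3, 4]
  pop 3: indeg[1]->1 | ready=[4] | order so far=[3]
  pop 4: indeg[0]->0 | ready=[0] | order so far=[3, 4]
  pop 0: indeg[1]->0; indeg[2]->1 | ready=[1] | order so far=[3, 4, 0]
  pop 1: indeg[2]->0 | ready=[2] | order so far=[3, 4, 0, 1]
  pop 2: no out-edges | ready=[] | order so far=[3, 4, 0, 1, 2]
  Result: [3, 4, 0, 1, 2]

Answer: [3, 4, 0, 1, 2]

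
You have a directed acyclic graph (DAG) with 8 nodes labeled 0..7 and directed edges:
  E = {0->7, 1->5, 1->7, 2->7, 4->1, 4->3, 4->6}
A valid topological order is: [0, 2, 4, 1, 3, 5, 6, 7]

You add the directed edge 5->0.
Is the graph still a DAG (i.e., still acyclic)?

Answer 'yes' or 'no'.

Given toposort: [0, 2, 4, 1, 3, 5, 6, 7]
Position of 5: index 5; position of 0: index 0
New edge 5->0: backward (u after v in old order)
Backward edge: old toposort is now invalid. Check if this creates a cycle.
Does 0 already reach 5? Reachable from 0: [0, 7]. NO -> still a DAG (reorder needed).
Still a DAG? yes

Answer: yes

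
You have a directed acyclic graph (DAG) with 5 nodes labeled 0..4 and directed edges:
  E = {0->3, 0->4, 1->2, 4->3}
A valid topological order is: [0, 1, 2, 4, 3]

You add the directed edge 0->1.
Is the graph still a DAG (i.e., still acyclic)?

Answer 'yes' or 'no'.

Given toposort: [0, 1, 2, 4, 3]
Position of 0: index 0; position of 1: index 1
New edge 0->1: forward
Forward edge: respects the existing order. Still a DAG, same toposort still valid.
Still a DAG? yes

Answer: yes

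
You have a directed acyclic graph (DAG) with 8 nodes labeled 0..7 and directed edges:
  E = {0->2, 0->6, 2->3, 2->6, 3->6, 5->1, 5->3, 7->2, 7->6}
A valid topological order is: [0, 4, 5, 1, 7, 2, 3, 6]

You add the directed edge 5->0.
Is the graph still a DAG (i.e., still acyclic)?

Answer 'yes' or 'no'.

Given toposort: [0, 4, 5, 1, 7, 2, 3, 6]
Position of 5: index 2; position of 0: index 0
New edge 5->0: backward (u after v in old order)
Backward edge: old toposort is now invalid. Check if this creates a cycle.
Does 0 already reach 5? Reachable from 0: [0, 2, 3, 6]. NO -> still a DAG (reorder needed).
Still a DAG? yes

Answer: yes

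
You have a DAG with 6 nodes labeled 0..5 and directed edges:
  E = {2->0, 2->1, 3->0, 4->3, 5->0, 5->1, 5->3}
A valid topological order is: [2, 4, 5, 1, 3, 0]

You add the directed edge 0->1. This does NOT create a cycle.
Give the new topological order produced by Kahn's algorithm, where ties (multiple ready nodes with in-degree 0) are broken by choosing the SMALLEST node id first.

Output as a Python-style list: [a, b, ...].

Answer: [2, 4, 5, 3, 0, 1]

Derivation:
Old toposort: [2, 4, 5, 1, 3, 0]
Added edge: 0->1
Position of 0 (5) > position of 1 (3). Must reorder: 0 must now come before 1.
Run Kahn's algorithm (break ties by smallest node id):
  initial in-degrees: [3, 3, 0, 2, 0, 0]
  ready (indeg=0): [2, 4, 5]
  pop 2: indeg[0]->2; indeg[1]->2 | ready=[4, 5] | order so far=[2]
  pop 4: indeg[3]->1 | ready=[5] | order so far=[2, 4]
  pop 5: indeg[0]->1; indeg[1]->1; indeg[3]->0 | ready=[3] | order so far=[2, 4, 5]
  pop 3: indeg[0]->0 | ready=[0] | order so far=[2, 4, 5, 3]
  pop 0: indeg[1]->0 | ready=[1] | order so far=[2, 4, 5, 3, 0]
  pop 1: no out-edges | ready=[] | order so far=[2, 4, 5, 3, 0, 1]
  Result: [2, 4, 5, 3, 0, 1]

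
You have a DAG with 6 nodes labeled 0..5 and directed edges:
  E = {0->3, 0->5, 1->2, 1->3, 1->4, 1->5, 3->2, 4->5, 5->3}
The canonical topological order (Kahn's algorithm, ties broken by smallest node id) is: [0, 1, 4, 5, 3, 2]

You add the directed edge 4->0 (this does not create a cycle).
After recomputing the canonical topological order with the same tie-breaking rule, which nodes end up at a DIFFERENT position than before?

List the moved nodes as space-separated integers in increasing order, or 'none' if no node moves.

Old toposort: [0, 1, 4, 5, 3, 2]
Added edge 4->0
Recompute Kahn (smallest-id tiebreak):
  initial in-degrees: [1, 0, 2, 3, 1, 3]
  ready (indeg=0): [1]
  pop 1: indeg[2]->1; indeg[3]->2; indeg[4]->0; indeg[5]->2 | ready=[4] | order so far=[1]
  pop 4: indeg[0]->0; indeg[5]->1 | ready=[0] | order so far=[1, 4]
  pop 0: indeg[3]->1; indeg[5]->0 | ready=[5] | order so far=[1, 4, 0]
  pop 5: indeg[3]->0 | ready=[3] | order so far=[1, 4, 0, 5]
  pop 3: indeg[2]->0 | ready=[2] | order so far=[1, 4, 0, 5, 3]
  pop 2: no out-edges | ready=[] | order so far=[1, 4, 0, 5, 3, 2]
New canonical toposort: [1, 4, 0, 5, 3, 2]
Compare positions:
  Node 0: index 0 -> 2 (moved)
  Node 1: index 1 -> 0 (moved)
  Node 2: index 5 -> 5 (same)
  Node 3: index 4 -> 4 (same)
  Node 4: index 2 -> 1 (moved)
  Node 5: index 3 -> 3 (same)
Nodes that changed position: 0 1 4

Answer: 0 1 4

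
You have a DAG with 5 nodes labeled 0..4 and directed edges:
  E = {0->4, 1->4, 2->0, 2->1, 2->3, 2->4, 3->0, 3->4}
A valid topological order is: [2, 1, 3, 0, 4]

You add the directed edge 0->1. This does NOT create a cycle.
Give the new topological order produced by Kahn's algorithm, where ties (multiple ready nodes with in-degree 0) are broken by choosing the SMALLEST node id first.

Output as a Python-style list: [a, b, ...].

Answer: [2, 3, 0, 1, 4]

Derivation:
Old toposort: [2, 1, 3, 0, 4]
Added edge: 0->1
Position of 0 (3) > position of 1 (1). Must reorder: 0 must now come before 1.
Run Kahn's algorithm (break ties by smallest node id):
  initial in-degrees: [2, 2, 0, 1, 4]
  ready (indeg=0): [2]
  pop 2: indeg[0]->1; indeg[1]->1; indeg[3]->0; indeg[4]->3 | ready=[3] | order so far=[2]
  pop 3: indeg[0]->0; indeg[4]->2 | ready=[0] | order so far=[2, 3]
  pop 0: indeg[1]->0; indeg[4]->1 | ready=[1] | order so far=[2, 3, 0]
  pop 1: indeg[4]->0 | ready=[4] | order so far=[2, 3, 0, 1]
  pop 4: no out-edges | ready=[] | order so far=[2, 3, 0, 1, 4]
  Result: [2, 3, 0, 1, 4]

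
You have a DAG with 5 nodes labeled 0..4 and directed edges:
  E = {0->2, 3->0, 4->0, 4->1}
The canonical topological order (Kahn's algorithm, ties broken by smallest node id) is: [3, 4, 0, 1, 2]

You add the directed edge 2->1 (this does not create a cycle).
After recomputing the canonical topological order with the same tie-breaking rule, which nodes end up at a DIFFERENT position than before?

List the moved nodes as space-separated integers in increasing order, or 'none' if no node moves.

Answer: 1 2

Derivation:
Old toposort: [3, 4, 0, 1, 2]
Added edge 2->1
Recompute Kahn (smallest-id tiebreak):
  initial in-degrees: [2, 2, 1, 0, 0]
  ready (indeg=0): [3, 4]
  pop 3: indeg[0]->1 | ready=[4] | order so far=[3]
  pop 4: indeg[0]->0; indeg[1]->1 | ready=[0] | order so far=[3, 4]
  pop 0: indeg[2]->0 | ready=[2] | order so far=[3, 4, 0]
  pop 2: indeg[1]->0 | ready=[1] | order so far=[3, 4, 0, 2]
  pop 1: no out-edges | ready=[] | order so far=[3, 4, 0, 2, 1]
New canonical toposort: [3, 4, 0, 2, 1]
Compare positions:
  Node 0: index 2 -> 2 (same)
  Node 1: index 3 -> 4 (moved)
  Node 2: index 4 -> 3 (moved)
  Node 3: index 0 -> 0 (same)
  Node 4: index 1 -> 1 (same)
Nodes that changed position: 1 2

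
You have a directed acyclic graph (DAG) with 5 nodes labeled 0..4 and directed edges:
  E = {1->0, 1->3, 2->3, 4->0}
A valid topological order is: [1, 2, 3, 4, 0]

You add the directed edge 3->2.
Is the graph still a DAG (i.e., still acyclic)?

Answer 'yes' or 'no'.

Answer: no

Derivation:
Given toposort: [1, 2, 3, 4, 0]
Position of 3: index 2; position of 2: index 1
New edge 3->2: backward (u after v in old order)
Backward edge: old toposort is now invalid. Check if this creates a cycle.
Does 2 already reach 3? Reachable from 2: [2, 3]. YES -> cycle!
Still a DAG? no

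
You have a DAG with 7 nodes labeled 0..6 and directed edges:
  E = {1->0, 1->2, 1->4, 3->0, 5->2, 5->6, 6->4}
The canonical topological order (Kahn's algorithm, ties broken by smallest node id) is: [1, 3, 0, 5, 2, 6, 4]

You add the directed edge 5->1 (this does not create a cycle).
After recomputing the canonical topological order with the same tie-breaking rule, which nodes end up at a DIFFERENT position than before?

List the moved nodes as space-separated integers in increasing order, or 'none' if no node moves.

Old toposort: [1, 3, 0, 5, 2, 6, 4]
Added edge 5->1
Recompute Kahn (smallest-id tiebreak):
  initial in-degrees: [2, 1, 2, 0, 2, 0, 1]
  ready (indeg=0): [3, 5]
  pop 3: indeg[0]->1 | ready=[5] | order so far=[3]
  pop 5: indeg[1]->0; indeg[2]->1; indeg[6]->0 | ready=[1, 6] | order so far=[3, 5]
  pop 1: indeg[0]->0; indeg[2]->0; indeg[4]->1 | ready=[0, 2, 6] | order so far=[3, 5, 1]
  pop 0: no out-edges | ready=[2, 6] | order so far=[3, 5, 1, 0]
  pop 2: no out-edges | ready=[6] | order so far=[3, 5, 1, 0, 2]
  pop 6: indeg[4]->0 | ready=[4] | order so far=[3, 5, 1, 0, 2, 6]
  pop 4: no out-edges | ready=[] | order so far=[3, 5, 1, 0, 2, 6, 4]
New canonical toposort: [3, 5, 1, 0, 2, 6, 4]
Compare positions:
  Node 0: index 2 -> 3 (moved)
  Node 1: index 0 -> 2 (moved)
  Node 2: index 4 -> 4 (same)
  Node 3: index 1 -> 0 (moved)
  Node 4: index 6 -> 6 (same)
  Node 5: index 3 -> 1 (moved)
  Node 6: index 5 -> 5 (same)
Nodes that changed position: 0 1 3 5

Answer: 0 1 3 5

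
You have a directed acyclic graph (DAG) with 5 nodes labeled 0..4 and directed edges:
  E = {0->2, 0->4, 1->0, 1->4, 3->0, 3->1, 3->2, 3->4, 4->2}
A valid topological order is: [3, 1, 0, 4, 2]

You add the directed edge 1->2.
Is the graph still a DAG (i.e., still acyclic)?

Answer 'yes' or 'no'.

Given toposort: [3, 1, 0, 4, 2]
Position of 1: index 1; position of 2: index 4
New edge 1->2: forward
Forward edge: respects the existing order. Still a DAG, same toposort still valid.
Still a DAG? yes

Answer: yes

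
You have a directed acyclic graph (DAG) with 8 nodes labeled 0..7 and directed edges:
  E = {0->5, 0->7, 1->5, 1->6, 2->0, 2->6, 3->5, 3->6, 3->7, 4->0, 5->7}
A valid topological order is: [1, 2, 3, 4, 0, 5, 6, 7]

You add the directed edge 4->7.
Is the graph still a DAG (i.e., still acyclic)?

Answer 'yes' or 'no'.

Given toposort: [1, 2, 3, 4, 0, 5, 6, 7]
Position of 4: index 3; position of 7: index 7
New edge 4->7: forward
Forward edge: respects the existing order. Still a DAG, same toposort still valid.
Still a DAG? yes

Answer: yes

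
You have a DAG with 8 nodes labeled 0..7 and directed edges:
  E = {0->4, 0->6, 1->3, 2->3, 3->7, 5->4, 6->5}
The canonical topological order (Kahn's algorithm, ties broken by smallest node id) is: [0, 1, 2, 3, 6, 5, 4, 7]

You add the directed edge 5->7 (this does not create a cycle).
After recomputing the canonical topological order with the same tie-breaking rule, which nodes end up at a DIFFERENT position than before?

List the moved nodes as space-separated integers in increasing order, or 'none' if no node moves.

Answer: none

Derivation:
Old toposort: [0, 1, 2, 3, 6, 5, 4, 7]
Added edge 5->7
Recompute Kahn (smallest-id tiebreak):
  initial in-degrees: [0, 0, 0, 2, 2, 1, 1, 2]
  ready (indeg=0): [0, 1, 2]
  pop 0: indeg[4]->1; indeg[6]->0 | ready=[1, 2, 6] | order so far=[0]
  pop 1: indeg[3]->1 | ready=[2, 6] | order so far=[0, 1]
  pop 2: indeg[3]->0 | ready=[3, 6] | order so far=[0, 1, 2]
  pop 3: indeg[7]->1 | ready=[6] | order so far=[0, 1, 2, 3]
  pop 6: indeg[5]->0 | ready=[5] | order so far=[0, 1, 2, 3, 6]
  pop 5: indeg[4]->0; indeg[7]->0 | ready=[4, 7] | order so far=[0, 1, 2, 3, 6, 5]
  pop 4: no out-edges | ready=[7] | order so far=[0, 1, 2, 3, 6, 5, 4]
  pop 7: no out-edges | ready=[] | order so far=[0, 1, 2, 3, 6, 5, 4, 7]
New canonical toposort: [0, 1, 2, 3, 6, 5, 4, 7]
Compare positions:
  Node 0: index 0 -> 0 (same)
  Node 1: index 1 -> 1 (same)
  Node 2: index 2 -> 2 (same)
  Node 3: index 3 -> 3 (same)
  Node 4: index 6 -> 6 (same)
  Node 5: index 5 -> 5 (same)
  Node 6: index 4 -> 4 (same)
  Node 7: index 7 -> 7 (same)
Nodes that changed position: none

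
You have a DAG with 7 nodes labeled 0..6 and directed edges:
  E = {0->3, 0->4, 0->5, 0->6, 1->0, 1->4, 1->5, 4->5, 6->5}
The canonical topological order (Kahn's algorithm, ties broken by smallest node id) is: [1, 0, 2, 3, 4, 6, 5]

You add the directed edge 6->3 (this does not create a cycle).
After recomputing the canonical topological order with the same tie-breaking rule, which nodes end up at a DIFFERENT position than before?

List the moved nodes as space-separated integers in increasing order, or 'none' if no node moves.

Old toposort: [1, 0, 2, 3, 4, 6, 5]
Added edge 6->3
Recompute Kahn (smallest-id tiebreak):
  initial in-degrees: [1, 0, 0, 2, 2, 4, 1]
  ready (indeg=0): [1, 2]
  pop 1: indeg[0]->0; indeg[4]->1; indeg[5]->3 | ready=[0, 2] | order so far=[1]
  pop 0: indeg[3]->1; indeg[4]->0; indeg[5]->2; indeg[6]->0 | ready=[2, 4, 6] | order so far=[1, 0]
  pop 2: no out-edges | ready=[4, 6] | order so far=[1, 0, 2]
  pop 4: indeg[5]->1 | ready=[6] | order so far=[1, 0, 2, 4]
  pop 6: indeg[3]->0; indeg[5]->0 | ready=[3, 5] | order so far=[1, 0, 2, 4, 6]
  pop 3: no out-edges | ready=[5] | order so far=[1, 0, 2, 4, 6, 3]
  pop 5: no out-edges | ready=[] | order so far=[1, 0, 2, 4, 6, 3, 5]
New canonical toposort: [1, 0, 2, 4, 6, 3, 5]
Compare positions:
  Node 0: index 1 -> 1 (same)
  Node 1: index 0 -> 0 (same)
  Node 2: index 2 -> 2 (same)
  Node 3: index 3 -> 5 (moved)
  Node 4: index 4 -> 3 (moved)
  Node 5: index 6 -> 6 (same)
  Node 6: index 5 -> 4 (moved)
Nodes that changed position: 3 4 6

Answer: 3 4 6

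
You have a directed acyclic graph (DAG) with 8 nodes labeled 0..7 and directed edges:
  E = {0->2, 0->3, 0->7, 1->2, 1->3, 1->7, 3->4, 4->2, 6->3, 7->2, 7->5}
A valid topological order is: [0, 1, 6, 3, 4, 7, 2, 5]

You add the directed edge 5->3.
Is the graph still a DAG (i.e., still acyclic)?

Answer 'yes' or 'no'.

Answer: yes

Derivation:
Given toposort: [0, 1, 6, 3, 4, 7, 2, 5]
Position of 5: index 7; position of 3: index 3
New edge 5->3: backward (u after v in old order)
Backward edge: old toposort is now invalid. Check if this creates a cycle.
Does 3 already reach 5? Reachable from 3: [2, 3, 4]. NO -> still a DAG (reorder needed).
Still a DAG? yes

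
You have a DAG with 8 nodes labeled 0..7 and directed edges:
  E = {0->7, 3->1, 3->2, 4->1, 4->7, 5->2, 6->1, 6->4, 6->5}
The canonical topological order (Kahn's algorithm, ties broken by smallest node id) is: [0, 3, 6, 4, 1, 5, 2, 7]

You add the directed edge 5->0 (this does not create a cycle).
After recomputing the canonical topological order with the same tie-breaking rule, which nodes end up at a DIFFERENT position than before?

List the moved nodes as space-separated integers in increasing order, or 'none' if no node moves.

Answer: 0 1 3 4 5 6

Derivation:
Old toposort: [0, 3, 6, 4, 1, 5, 2, 7]
Added edge 5->0
Recompute Kahn (smallest-id tiebreak):
  initial in-degrees: [1, 3, 2, 0, 1, 1, 0, 2]
  ready (indeg=0): [3, 6]
  pop 3: indeg[1]->2; indeg[2]->1 | ready=[6] | order so far=[3]
  pop 6: indeg[1]->1; indeg[4]->0; indeg[5]->0 | ready=[4, 5] | order so far=[3, 6]
  pop 4: indeg[1]->0; indeg[7]->1 | ready=[1, 5] | order so far=[3, 6, 4]
  pop 1: no out-edges | ready=[5] | order so far=[3, 6, 4, 1]
  pop 5: indeg[0]->0; indeg[2]->0 | ready=[0, 2] | order so far=[3, 6, 4, 1, 5]
  pop 0: indeg[7]->0 | ready=[2, 7] | order so far=[3, 6, 4, 1, 5, 0]
  pop 2: no out-edges | ready=[7] | order so far=[3, 6, 4, 1, 5, 0, 2]
  pop 7: no out-edges | ready=[] | order so far=[3, 6, 4, 1, 5, 0, 2, 7]
New canonical toposort: [3, 6, 4, 1, 5, 0, 2, 7]
Compare positions:
  Node 0: index 0 -> 5 (moved)
  Node 1: index 4 -> 3 (moved)
  Node 2: index 6 -> 6 (same)
  Node 3: index 1 -> 0 (moved)
  Node 4: index 3 -> 2 (moved)
  Node 5: index 5 -> 4 (moved)
  Node 6: index 2 -> 1 (moved)
  Node 7: index 7 -> 7 (same)
Nodes that changed position: 0 1 3 4 5 6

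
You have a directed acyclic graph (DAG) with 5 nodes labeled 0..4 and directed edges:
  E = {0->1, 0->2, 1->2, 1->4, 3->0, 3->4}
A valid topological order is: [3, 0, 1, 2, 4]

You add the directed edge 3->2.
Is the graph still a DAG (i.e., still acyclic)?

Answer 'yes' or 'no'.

Answer: yes

Derivation:
Given toposort: [3, 0, 1, 2, 4]
Position of 3: index 0; position of 2: index 3
New edge 3->2: forward
Forward edge: respects the existing order. Still a DAG, same toposort still valid.
Still a DAG? yes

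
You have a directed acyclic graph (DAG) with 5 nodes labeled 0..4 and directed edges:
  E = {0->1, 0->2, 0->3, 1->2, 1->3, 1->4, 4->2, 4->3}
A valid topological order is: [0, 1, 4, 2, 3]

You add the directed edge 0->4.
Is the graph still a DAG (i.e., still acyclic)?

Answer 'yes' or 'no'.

Answer: yes

Derivation:
Given toposort: [0, 1, 4, 2, 3]
Position of 0: index 0; position of 4: index 2
New edge 0->4: forward
Forward edge: respects the existing order. Still a DAG, same toposort still valid.
Still a DAG? yes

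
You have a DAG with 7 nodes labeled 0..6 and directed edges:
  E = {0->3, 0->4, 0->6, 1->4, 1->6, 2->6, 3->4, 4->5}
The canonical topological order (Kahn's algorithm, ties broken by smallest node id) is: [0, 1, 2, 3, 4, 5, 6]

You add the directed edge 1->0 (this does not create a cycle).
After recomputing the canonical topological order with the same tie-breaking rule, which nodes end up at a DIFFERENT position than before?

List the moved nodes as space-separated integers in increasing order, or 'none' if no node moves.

Old toposort: [0, 1, 2, 3, 4, 5, 6]
Added edge 1->0
Recompute Kahn (smallest-id tiebreak):
  initial in-degrees: [1, 0, 0, 1, 3, 1, 3]
  ready (indeg=0): [1, 2]
  pop 1: indeg[0]->0; indeg[4]->2; indeg[6]->2 | ready=[0, 2] | order so far=[1]
  pop 0: indeg[3]->0; indeg[4]->1; indeg[6]->1 | ready=[2, 3] | order so far=[1, 0]
  pop 2: indeg[6]->0 | ready=[3, 6] | order so far=[1, 0, 2]
  pop 3: indeg[4]->0 | ready=[4, 6] | order so far=[1, 0, 2, 3]
  pop 4: indeg[5]->0 | ready=[5, 6] | order so far=[1, 0, 2, 3, 4]
  pop 5: no out-edges | ready=[6] | order so far=[1, 0, 2, 3, 4, 5]
  pop 6: no out-edges | ready=[] | order so far=[1, 0, 2, 3, 4, 5, 6]
New canonical toposort: [1, 0, 2, 3, 4, 5, 6]
Compare positions:
  Node 0: index 0 -> 1 (moved)
  Node 1: index 1 -> 0 (moved)
  Node 2: index 2 -> 2 (same)
  Node 3: index 3 -> 3 (same)
  Node 4: index 4 -> 4 (same)
  Node 5: index 5 -> 5 (same)
  Node 6: index 6 -> 6 (same)
Nodes that changed position: 0 1

Answer: 0 1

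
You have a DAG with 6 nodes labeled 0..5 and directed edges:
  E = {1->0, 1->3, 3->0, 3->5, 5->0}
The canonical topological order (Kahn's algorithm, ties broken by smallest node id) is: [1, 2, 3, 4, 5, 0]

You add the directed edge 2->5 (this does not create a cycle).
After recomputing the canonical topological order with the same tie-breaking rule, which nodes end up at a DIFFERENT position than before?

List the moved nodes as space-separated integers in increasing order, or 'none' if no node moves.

Old toposort: [1, 2, 3, 4, 5, 0]
Added edge 2->5
Recompute Kahn (smallest-id tiebreak):
  initial in-degrees: [3, 0, 0, 1, 0, 2]
  ready (indeg=0): [1, 2, 4]
  pop 1: indeg[0]->2; indeg[3]->0 | ready=[2, 3, 4] | order so far=[1]
  pop 2: indeg[5]->1 | ready=[3, 4] | order so far=[1, 2]
  pop 3: indeg[0]->1; indeg[5]->0 | ready=[4, 5] | order so far=[1, 2, 3]
  pop 4: no out-edges | ready=[5] | order so far=[1, 2, 3, 4]
  pop 5: indeg[0]->0 | ready=[0] | order so far=[1, 2, 3, 4, 5]
  pop 0: no out-edges | ready=[] | order so far=[1, 2, 3, 4, 5, 0]
New canonical toposort: [1, 2, 3, 4, 5, 0]
Compare positions:
  Node 0: index 5 -> 5 (same)
  Node 1: index 0 -> 0 (same)
  Node 2: index 1 -> 1 (same)
  Node 3: index 2 -> 2 (same)
  Node 4: index 3 -> 3 (same)
  Node 5: index 4 -> 4 (same)
Nodes that changed position: none

Answer: none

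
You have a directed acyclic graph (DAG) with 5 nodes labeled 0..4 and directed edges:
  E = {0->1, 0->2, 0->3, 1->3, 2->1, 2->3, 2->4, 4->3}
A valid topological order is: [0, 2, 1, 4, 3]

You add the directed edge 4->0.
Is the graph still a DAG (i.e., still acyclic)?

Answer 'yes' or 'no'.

Given toposort: [0, 2, 1, 4, 3]
Position of 4: index 3; position of 0: index 0
New edge 4->0: backward (u after v in old order)
Backward edge: old toposort is now invalid. Check if this creates a cycle.
Does 0 already reach 4? Reachable from 0: [0, 1, 2, 3, 4]. YES -> cycle!
Still a DAG? no

Answer: no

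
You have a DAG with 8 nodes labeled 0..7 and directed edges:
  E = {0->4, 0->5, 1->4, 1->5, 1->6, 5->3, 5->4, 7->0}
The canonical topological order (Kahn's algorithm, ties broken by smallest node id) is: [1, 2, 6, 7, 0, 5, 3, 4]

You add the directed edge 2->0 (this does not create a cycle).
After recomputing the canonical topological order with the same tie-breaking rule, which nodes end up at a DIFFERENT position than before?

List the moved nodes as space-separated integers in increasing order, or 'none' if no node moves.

Old toposort: [1, 2, 6, 7, 0, 5, 3, 4]
Added edge 2->0
Recompute Kahn (smallest-id tiebreak):
  initial in-degrees: [2, 0, 0, 1, 3, 2, 1, 0]
  ready (indeg=0): [1, 2, 7]
  pop 1: indeg[4]->2; indeg[5]->1; indeg[6]->0 | ready=[2, 6, 7] | order so far=[1]
  pop 2: indeg[0]->1 | ready=[6, 7] | order so far=[1, 2]
  pop 6: no out-edges | ready=[7] | order so far=[1, 2, 6]
  pop 7: indeg[0]->0 | ready=[0] | order so far=[1, 2, 6, 7]
  pop 0: indeg[4]->1; indeg[5]->0 | ready=[5] | order so far=[1, 2, 6, 7, 0]
  pop 5: indeg[3]->0; indeg[4]->0 | ready=[3, 4] | order so far=[1, 2, 6, 7, 0, 5]
  pop 3: no out-edges | ready=[4] | order so far=[1, 2, 6, 7, 0, 5, 3]
  pop 4: no out-edges | ready=[] | order so far=[1, 2, 6, 7, 0, 5, 3, 4]
New canonical toposort: [1, 2, 6, 7, 0, 5, 3, 4]
Compare positions:
  Node 0: index 4 -> 4 (same)
  Node 1: index 0 -> 0 (same)
  Node 2: index 1 -> 1 (same)
  Node 3: index 6 -> 6 (same)
  Node 4: index 7 -> 7 (same)
  Node 5: index 5 -> 5 (same)
  Node 6: index 2 -> 2 (same)
  Node 7: index 3 -> 3 (same)
Nodes that changed position: none

Answer: none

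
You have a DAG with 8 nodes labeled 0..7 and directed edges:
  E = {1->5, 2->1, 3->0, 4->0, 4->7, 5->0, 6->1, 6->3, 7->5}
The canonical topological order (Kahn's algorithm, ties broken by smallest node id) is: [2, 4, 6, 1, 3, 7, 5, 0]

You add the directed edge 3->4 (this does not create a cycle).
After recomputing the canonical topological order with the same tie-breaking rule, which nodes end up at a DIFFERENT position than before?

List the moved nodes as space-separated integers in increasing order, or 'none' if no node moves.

Answer: 1 3 4 6

Derivation:
Old toposort: [2, 4, 6, 1, 3, 7, 5, 0]
Added edge 3->4
Recompute Kahn (smallest-id tiebreak):
  initial in-degrees: [3, 2, 0, 1, 1, 2, 0, 1]
  ready (indeg=0): [2, 6]
  pop 2: indeg[1]->1 | ready=[6] | order so far=[2]
  pop 6: indeg[1]->0; indeg[3]->0 | ready=[1, 3] | order so far=[2, 6]
  pop 1: indeg[5]->1 | ready=[3] | order so far=[2, 6, 1]
  pop 3: indeg[0]->2; indeg[4]->0 | ready=[4] | order so far=[2, 6, 1, 3]
  pop 4: indeg[0]->1; indeg[7]->0 | ready=[7] | order so far=[2, 6, 1, 3, 4]
  pop 7: indeg[5]->0 | ready=[5] | order so far=[2, 6, 1, 3, 4, 7]
  pop 5: indeg[0]->0 | ready=[0] | order so far=[2, 6, 1, 3, 4, 7, 5]
  pop 0: no out-edges | ready=[] | order so far=[2, 6, 1, 3, 4, 7, 5, 0]
New canonical toposort: [2, 6, 1, 3, 4, 7, 5, 0]
Compare positions:
  Node 0: index 7 -> 7 (same)
  Node 1: index 3 -> 2 (moved)
  Node 2: index 0 -> 0 (same)
  Node 3: index 4 -> 3 (moved)
  Node 4: index 1 -> 4 (moved)
  Node 5: index 6 -> 6 (same)
  Node 6: index 2 -> 1 (moved)
  Node 7: index 5 -> 5 (same)
Nodes that changed position: 1 3 4 6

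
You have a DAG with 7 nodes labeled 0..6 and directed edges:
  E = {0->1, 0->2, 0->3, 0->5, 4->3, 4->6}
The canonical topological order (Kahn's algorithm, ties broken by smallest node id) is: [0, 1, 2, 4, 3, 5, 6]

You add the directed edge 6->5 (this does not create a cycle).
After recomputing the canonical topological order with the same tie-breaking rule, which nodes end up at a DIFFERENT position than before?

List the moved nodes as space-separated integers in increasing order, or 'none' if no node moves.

Answer: 5 6

Derivation:
Old toposort: [0, 1, 2, 4, 3, 5, 6]
Added edge 6->5
Recompute Kahn (smallest-id tiebreak):
  initial in-degrees: [0, 1, 1, 2, 0, 2, 1]
  ready (indeg=0): [0, 4]
  pop 0: indeg[1]->0; indeg[2]->0; indeg[3]->1; indeg[5]->1 | ready=[1, 2, 4] | order so far=[0]
  pop 1: no out-edges | ready=[2, 4] | order so far=[0, 1]
  pop 2: no out-edges | ready=[4] | order so far=[0, 1, 2]
  pop 4: indeg[3]->0; indeg[6]->0 | ready=[3, 6] | order so far=[0, 1, 2, 4]
  pop 3: no out-edges | ready=[6] | order so far=[0, 1, 2, 4, 3]
  pop 6: indeg[5]->0 | ready=[5] | order so far=[0, 1, 2, 4, 3, 6]
  pop 5: no out-edges | ready=[] | order so far=[0, 1, 2, 4, 3, 6, 5]
New canonical toposort: [0, 1, 2, 4, 3, 6, 5]
Compare positions:
  Node 0: index 0 -> 0 (same)
  Node 1: index 1 -> 1 (same)
  Node 2: index 2 -> 2 (same)
  Node 3: index 4 -> 4 (same)
  Node 4: index 3 -> 3 (same)
  Node 5: index 5 -> 6 (moved)
  Node 6: index 6 -> 5 (moved)
Nodes that changed position: 5 6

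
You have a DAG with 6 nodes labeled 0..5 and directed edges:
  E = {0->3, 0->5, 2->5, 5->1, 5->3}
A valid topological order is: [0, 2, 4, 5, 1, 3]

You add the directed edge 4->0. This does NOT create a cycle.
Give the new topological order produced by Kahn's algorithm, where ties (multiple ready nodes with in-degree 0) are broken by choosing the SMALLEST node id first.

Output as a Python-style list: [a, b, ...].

Answer: [2, 4, 0, 5, 1, 3]

Derivation:
Old toposort: [0, 2, 4, 5, 1, 3]
Added edge: 4->0
Position of 4 (2) > position of 0 (0). Must reorder: 4 must now come before 0.
Run Kahn's algorithm (break ties by smallest node id):
  initial in-degrees: [1, 1, 0, 2, 0, 2]
  ready (indeg=0): [2, 4]
  pop 2: indeg[5]->1 | ready=[4] | order so far=[2]
  pop 4: indeg[0]->0 | ready=[0] | order so far=[2, 4]
  pop 0: indeg[3]->1; indeg[5]->0 | ready=[5] | order so far=[2, 4, 0]
  pop 5: indeg[1]->0; indeg[3]->0 | ready=[1, 3] | order so far=[2, 4, 0, 5]
  pop 1: no out-edges | ready=[3] | order so far=[2, 4, 0, 5, 1]
  pop 3: no out-edges | ready=[] | order so far=[2, 4, 0, 5, 1, 3]
  Result: [2, 4, 0, 5, 1, 3]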